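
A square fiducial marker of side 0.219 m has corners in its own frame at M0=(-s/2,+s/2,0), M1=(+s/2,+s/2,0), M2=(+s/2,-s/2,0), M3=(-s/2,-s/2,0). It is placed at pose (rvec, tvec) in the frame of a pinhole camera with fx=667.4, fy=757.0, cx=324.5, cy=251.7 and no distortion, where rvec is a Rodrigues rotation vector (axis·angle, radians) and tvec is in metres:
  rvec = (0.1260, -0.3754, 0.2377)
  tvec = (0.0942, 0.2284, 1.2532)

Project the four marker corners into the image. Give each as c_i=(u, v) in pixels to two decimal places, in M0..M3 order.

Intrinsics K: fx=667.4, fy=757.0, cx=324.5, cy=251.7
Marker side s = 0.219 m; corners in marker frame (Z=0):
  M0 = (-0.1095, +0.1095, 0)
  M1 = (+0.1095, +0.1095, 0)
  M2 = (+0.1095, -0.1095, 0)
  M3 = (-0.1095, -0.1095, 0)
rvec = (0.1260, -0.3754, 0.2377), |rvec| = θ = 0.46185 rad = 26.462°
Rodrigues: sinθ=0.44560, 1−cosθ=0.10477; R = I + sinθ·[k]× + (1−cosθ)·[k]×²:
    [+0.90303 -0.25257 -0.34749]
    [+0.20611 +0.96445 -0.16540]
    [+0.37691 +0.07774 +0.92298]
t = (0.0942, 0.2284, 1.2532) m
M0: Pc = R·M0+t = (-0.03234, +0.31144, +1.22044); u = 667.4·(-0.03234)/1.22044 + 324.5 = 306.8157, v = 757.0·(+0.31144)/1.22044 + 251.7 = 444.8753
M1: Pc = R·M1+t = (+0.16543, +0.35658, +1.30298); u = 667.4·(+0.16543)/1.30298 + 324.5 = 409.2322, v = 757.0·(+0.35658)/1.30298 + 251.7 = 458.8614
M2: Pc = R·M2+t = (+0.22074, +0.14536, +1.28596); u = 667.4·(+0.22074)/1.28596 + 324.5 = 439.0610, v = 757.0·(+0.14536)/1.28596 + 251.7 = 337.2693
M3: Pc = R·M3+t = (+0.02297, +0.10022, +1.20342); u = 667.4·(+0.02297)/1.20342 + 324.5 = 337.2416, v = 757.0·(+0.10022)/1.20342 + 251.7 = 314.7452

c0=(306.82, 444.88) c1=(409.23, 458.86) c2=(439.06, 337.27) c3=(337.24, 314.75)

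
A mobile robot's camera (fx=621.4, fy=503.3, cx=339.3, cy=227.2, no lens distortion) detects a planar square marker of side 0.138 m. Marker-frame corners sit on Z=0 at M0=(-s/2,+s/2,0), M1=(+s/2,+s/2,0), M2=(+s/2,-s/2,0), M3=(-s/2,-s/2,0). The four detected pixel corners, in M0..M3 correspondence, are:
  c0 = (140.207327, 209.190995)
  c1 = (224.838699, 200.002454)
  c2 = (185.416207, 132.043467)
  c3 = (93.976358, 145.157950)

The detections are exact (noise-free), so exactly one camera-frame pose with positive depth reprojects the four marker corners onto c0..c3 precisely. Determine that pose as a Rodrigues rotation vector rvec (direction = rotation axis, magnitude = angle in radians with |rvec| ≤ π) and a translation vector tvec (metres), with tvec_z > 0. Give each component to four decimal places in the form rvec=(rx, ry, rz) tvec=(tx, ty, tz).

Intrinsics K: fx=621.4, fy=503.3, cx=339.3, cy=227.2
Marker side s = 0.138 m; corners in marker frame (Z=0):
  M0 = (-0.0690, +0.0690, 0)
  M1 = (+0.0690, +0.0690, 0)
  M2 = (+0.0690, -0.0690, 0)
  M3 = (-0.0690, -0.0690, 0)
Detected image corners:
  c0 = (140.207327, 209.190995) px
  c1 = (224.838699, 200.002454) px
  c2 = (185.416207, 132.043467) px
  c3 = (93.976358, 145.157950) px
Planar DLT: solve 8×8 A·h = b for H (H[2,2]=1):
  H  [+586.65116 +425.51740 +161.21705]
  H  [-133.44664 +600.04093 +173.33857]
  H  [-0.31082 +0.71163 +1.00000]
B = K⁻¹H; ‖b₁‖=1.163073, ‖b₂‖=1.163073; λ = 2/(‖b₁‖+‖b₂‖) = 0.859791, sign → tz>0 ⇒ λ=+0.859791
r₁ = λ·B[:,0] = (+0.95763,-0.10733,-0.26724); r₂ = λ·B[:,1] = (+0.25468,+0.74885,+0.61185)
r₃ = r₁×r₂ = (+0.13446,-0.65399,+0.74446); SVD([r₁ r₂ r₃]) → R = UVᵀ:
  R  [+0.95763 +0.25468 +0.13446]
  R  [-0.10733 +0.74885 -0.65399]
  R  [-0.26724 +0.61185 +0.74446]
t = (-0.24640, -0.09201, +0.85979) m
tr R = 2.450947; θ = arccos((tr R − 1)/2) = 0.759074 rad = 43.492°
axis k = ((R−Rᵀ)₃₂, (R−Rᵀ)₁₃, (R−Rᵀ)₂₁) / (2 sinθ) = (+0.919605, +0.291828, -0.262989)
rvec = θ·k = (+0.698049, +0.221519, -0.199628)

rvec=(0.6980, 0.2215, -0.1996) tvec=(-0.2464, -0.0920, 0.8598)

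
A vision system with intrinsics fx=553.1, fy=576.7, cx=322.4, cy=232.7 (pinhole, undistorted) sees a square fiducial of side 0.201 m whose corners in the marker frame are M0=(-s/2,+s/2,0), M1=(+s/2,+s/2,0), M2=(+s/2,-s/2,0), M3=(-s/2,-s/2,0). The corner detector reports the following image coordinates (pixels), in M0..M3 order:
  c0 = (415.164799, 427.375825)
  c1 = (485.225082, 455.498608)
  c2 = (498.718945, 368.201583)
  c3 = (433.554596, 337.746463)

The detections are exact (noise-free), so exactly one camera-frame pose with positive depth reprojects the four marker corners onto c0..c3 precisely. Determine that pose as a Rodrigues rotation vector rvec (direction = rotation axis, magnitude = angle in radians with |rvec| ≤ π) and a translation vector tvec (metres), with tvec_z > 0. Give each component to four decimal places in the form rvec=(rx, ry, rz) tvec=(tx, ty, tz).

Intrinsics K: fx=553.1, fy=576.7, cx=322.4, cy=232.7
Marker side s = 0.201 m; corners in marker frame (Z=0):
  M0 = (-0.1005, +0.1005, 0)
  M1 = (+0.1005, +0.1005, 0)
  M2 = (+0.1005, -0.1005, 0)
  M3 = (-0.1005, -0.1005, 0)
Detected image corners:
  c0 = (415.164799, 427.375825) px
  c1 = (485.225082, 455.498608) px
  c2 = (498.718945, 368.201583) px
  c3 = (433.554596, 337.746463) px
Planar DLT: solve 8×8 A·h = b for H (H[2,2]=1):
  H  [+442.44261 -218.99019 +459.19985]
  H  [+238.16942 +318.64031 +396.18957]
  H  [+0.23231 -0.30548 +1.00000]
B = K⁻¹H; ‖b₁‖=0.772964, ‖b₂‖=0.772964; λ = 2/(‖b₁‖+‖b₂‖) = 1.293721, sign → tz>0 ⇒ λ=+1.293721
r₁ = λ·B[:,0] = (+0.85970,+0.41302,+0.30055); r₂ = λ·B[:,1] = (-0.28186,+0.87428,-0.39521)
r₃ = r₁×r₂ = (-0.42599,+0.25505,+0.86803); SVD([r₁ r₂ r₃]) → R = UVᵀ:
  R  [+0.85970 -0.28186 -0.42599]
  R  [+0.41302 +0.87428 +0.25505]
  R  [+0.30055 -0.39521 +0.86803]
t = (+0.31998, +0.36676, +1.29372) m
tr R = 2.602015; θ = arccos((tr R − 1)/2) = 0.641820 rad = 36.774°
axis k = ((R−Rᵀ)₃₂, (R−Rᵀ)₁₃, (R−Rᵀ)₂₁) / (2 sinθ) = (-0.543102, -0.606807, +0.580367)
rvec = θ·k = (-0.348574, -0.389461, +0.372491)

rvec=(-0.3486, -0.3895, 0.3725) tvec=(0.3200, 0.3668, 1.2937)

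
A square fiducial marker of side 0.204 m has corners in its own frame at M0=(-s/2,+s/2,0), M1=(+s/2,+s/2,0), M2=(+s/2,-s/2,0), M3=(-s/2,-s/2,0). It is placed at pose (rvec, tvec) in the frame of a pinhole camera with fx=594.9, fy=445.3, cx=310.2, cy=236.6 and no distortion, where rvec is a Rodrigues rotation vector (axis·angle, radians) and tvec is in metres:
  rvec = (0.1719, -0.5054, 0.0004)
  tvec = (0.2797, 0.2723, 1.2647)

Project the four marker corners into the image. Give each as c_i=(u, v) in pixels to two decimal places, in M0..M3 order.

Intrinsics K: fx=594.9, fy=445.3, cx=310.2, cy=236.6
Marker side s = 0.204 m; corners in marker frame (Z=0):
  M0 = (-0.1020, +0.1020, 0)
  M1 = (+0.1020, +0.1020, 0)
  M2 = (+0.1020, -0.1020, 0)
  M3 = (-0.1020, -0.1020, 0)
rvec = (0.1719, -0.5054, 0.0004), |rvec| = θ = 0.53383 rad = 30.586°
Rodrigues: sinθ=0.50884, 1−cosθ=0.13914; R = I + sinθ·[k]× + (1−cosθ)·[k]×²:
    [+0.87529 -0.04280 -0.48170]
    [-0.04204 +0.98557 -0.16395]
    [+0.48177 +0.16375 +0.86086]
t = (0.2797, 0.2723, 1.2647) m
M0: Pc = R·M0+t = (+0.18606, +0.37712, +1.23226); u = 594.9·(+0.18606)/1.23226 + 310.2 = 400.0219, v = 445.3·(+0.37712)/1.23226 + 236.6 = 372.8776
M1: Pc = R·M1+t = (+0.36461, +0.36854, +1.33054); u = 594.9·(+0.36461)/1.33054 + 310.2 = 473.2228, v = 445.3·(+0.36854)/1.33054 + 236.6 = 359.9415
M2: Pc = R·M2+t = (+0.37334, +0.16748, +1.29714); u = 594.9·(+0.37334)/1.29714 + 310.2 = 481.4254, v = 445.3·(+0.16748)/1.29714 + 236.6 = 294.0963
M3: Pc = R·M3+t = (+0.19479, +0.17606, +1.19886); u = 594.9·(+0.19479)/1.19886 + 310.2 = 406.8572, v = 445.3·(+0.17606)/1.19886 + 236.6 = 301.9950

c0=(400.02, 372.88) c1=(473.22, 359.94) c2=(481.43, 294.10) c3=(406.86, 301.99)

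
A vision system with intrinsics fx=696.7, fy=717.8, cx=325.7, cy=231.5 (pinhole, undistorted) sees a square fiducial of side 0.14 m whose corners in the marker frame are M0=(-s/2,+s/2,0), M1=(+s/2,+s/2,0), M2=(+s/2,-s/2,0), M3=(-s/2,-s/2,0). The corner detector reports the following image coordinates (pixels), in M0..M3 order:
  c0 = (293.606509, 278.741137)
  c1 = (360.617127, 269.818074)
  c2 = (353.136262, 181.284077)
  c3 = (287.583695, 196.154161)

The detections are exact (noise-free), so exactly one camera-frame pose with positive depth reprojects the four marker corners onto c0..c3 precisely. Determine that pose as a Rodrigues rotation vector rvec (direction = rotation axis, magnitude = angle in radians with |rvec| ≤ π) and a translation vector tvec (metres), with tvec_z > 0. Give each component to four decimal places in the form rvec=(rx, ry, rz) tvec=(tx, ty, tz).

rvec=(-0.0922, 0.6461, -0.1177) tvec=(-0.0053, -0.0002, 1.1633)

Intrinsics K: fx=696.7, fy=717.8, cx=325.7, cy=231.5
Marker side s = 0.14 m; corners in marker frame (Z=0):
  M0 = (-0.0700, +0.0700, 0)
  M1 = (+0.0700, +0.0700, 0)
  M2 = (+0.0700, -0.0700, 0)
  M3 = (-0.0700, -0.0700, 0)
Detected image corners:
  c0 = (293.606509, 278.741137) px
  c1 = (360.617127, 269.818074) px
  c2 = (353.136262, 181.284077) px
  c3 = (287.583695, 196.154161) px
Planar DLT: solve 8×8 A·h = b for H (H[2,2]=1):
  H  [+307.94525 +14.02775 +322.52543]
  H  [-203.44746 +586.06395 +231.39754]
  H  [-0.51108 -0.10507 +1.00000]
B = K⁻¹H; ‖b₁‖=0.859617, ‖b₂‖=0.859617; λ = 2/(‖b₁‖+‖b₂‖) = 1.163308, sign → tz>0 ⇒ λ=+1.163308
r₁ = λ·B[:,0] = (+0.79213,-0.13797,-0.59455); r₂ = λ·B[:,1] = (+0.08056,+0.98923,-0.12222)
r₃ = r₁×r₂ = (+0.60501,+0.04892,+0.79472); SVD([r₁ r₂ r₃]) → R = UVᵀ:
  R  [+0.79213 +0.08056 +0.60501]
  R  [-0.13797 +0.98923 +0.04892]
  R  [-0.59455 -0.12222 +0.79472]
t = (-0.00530, -0.00017, +1.16331) m
tr R = 2.576078; θ = arccos((tr R − 1)/2) = 0.663180 rad = 37.997°
axis k = ((R−Rᵀ)₃₂, (R−Rᵀ)₁₃, (R−Rᵀ)₂₁) / (2 sinθ) = (-0.138999, +0.974258, -0.177486)
rvec = θ·k = (-0.092182, +0.646108, -0.117705)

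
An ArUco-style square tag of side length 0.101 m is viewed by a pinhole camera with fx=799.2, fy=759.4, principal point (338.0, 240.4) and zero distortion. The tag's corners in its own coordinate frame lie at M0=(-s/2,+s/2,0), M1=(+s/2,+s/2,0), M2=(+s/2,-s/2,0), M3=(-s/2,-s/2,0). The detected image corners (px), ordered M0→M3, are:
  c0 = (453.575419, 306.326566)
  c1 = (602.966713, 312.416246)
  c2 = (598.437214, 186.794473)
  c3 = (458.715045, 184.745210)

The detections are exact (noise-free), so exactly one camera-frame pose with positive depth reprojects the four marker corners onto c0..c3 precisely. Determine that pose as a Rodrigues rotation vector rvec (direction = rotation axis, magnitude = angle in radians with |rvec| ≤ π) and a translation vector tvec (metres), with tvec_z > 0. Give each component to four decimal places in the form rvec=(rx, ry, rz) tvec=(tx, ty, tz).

rvec=(-0.3977, 0.1660, 0.0627) tvec=(0.1358, 0.0038, 0.5734)

Intrinsics K: fx=799.2, fy=759.4, cx=338.0, cy=240.4
Marker side s = 0.101 m; corners in marker frame (Z=0):
  M0 = (-0.0505, +0.0505, 0)
  M1 = (+0.0505, +0.0505, 0)
  M2 = (+0.0505, -0.0505, 0)
  M3 = (-0.0505, -0.0505, 0)
Detected image corners:
  c0 = (453.575419, 306.326566) px
  c1 = (602.966713, 312.416246) px
  c2 = (598.437214, 186.794473) px
  c3 = (458.715045, 184.745210) px
Planar DLT: solve 8×8 A·h = b for H (H[2,2]=1):
  H  [+1270.15898 -354.03959 +527.32701]
  H  [-35.10171 +1059.35957 +245.47075]
  H  [-0.30183 -0.66290 +1.00000]
B = K⁻¹H; ‖b₁‖=1.743964, ‖b₂‖=1.743964; λ = 2/(‖b₁‖+‖b₂‖) = 0.573406, sign → tz>0 ⇒ λ=+0.573406
r₁ = λ·B[:,0] = (+0.98450,+0.02828,-0.17307); r₂ = λ·B[:,1] = (-0.09326,+0.92023,-0.38011)
r₃ = r₁×r₂ = (+0.14851,+0.39036,+0.90861); SVD([r₁ r₂ r₃]) → R = UVᵀ:
  R  [+0.98450 -0.09326 +0.14851]
  R  [+0.02828 +0.92023 +0.39036]
  R  [-0.17307 -0.38011 +0.90861]
t = (+0.13584, +0.00383, +0.57341) m
tr R = 2.813337; θ = arccos((tr R − 1)/2) = 0.435478 rad = 24.951°
axis k = ((R−Rᵀ)₃₂, (R−Rᵀ)₁₃, (R−Rᵀ)₂₁) / (2 sinθ) = (-0.913214, +0.381165, +0.144060)
rvec = θ·k = (-0.397684, +0.165989, +0.062735)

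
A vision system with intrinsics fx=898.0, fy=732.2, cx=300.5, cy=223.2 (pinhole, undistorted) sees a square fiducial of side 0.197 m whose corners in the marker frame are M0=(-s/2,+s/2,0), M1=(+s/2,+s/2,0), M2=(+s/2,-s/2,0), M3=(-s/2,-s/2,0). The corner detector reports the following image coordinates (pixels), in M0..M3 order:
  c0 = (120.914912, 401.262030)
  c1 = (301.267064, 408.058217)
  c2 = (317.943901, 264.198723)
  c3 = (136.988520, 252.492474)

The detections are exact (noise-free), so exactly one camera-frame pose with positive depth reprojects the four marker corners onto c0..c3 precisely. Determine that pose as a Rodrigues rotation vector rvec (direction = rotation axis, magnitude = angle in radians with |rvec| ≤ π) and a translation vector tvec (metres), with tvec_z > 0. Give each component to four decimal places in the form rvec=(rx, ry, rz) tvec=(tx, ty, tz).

Intrinsics K: fx=898.0, fy=732.2, cx=300.5, cy=223.2
Marker side s = 0.197 m; corners in marker frame (Z=0):
  M0 = (-0.0985, +0.0985, 0)
  M1 = (+0.0985, +0.0985, 0)
  M2 = (+0.0985, -0.0985, 0)
  M3 = (-0.0985, -0.0985, 0)
Detected image corners:
  c0 = (120.914912, 401.262030) px
  c1 = (301.267064, 408.058217) px
  c2 = (317.943901, 264.198723) px
  c3 = (136.988520, 252.492474) px
Planar DLT: solve 8×8 A·h = b for H (H[2,2]=1):
  H  [+953.92616 -76.08618 +220.75011]
  H  [+102.71627 +753.18321 +331.81163]
  H  [+0.16831 +0.03221 +1.00000]
B = K⁻¹H; ‖b₁‖=1.023813, ‖b₂‖=1.023813; λ = 2/(‖b₁‖+‖b₂‖) = 0.976741, sign → tz>0 ⇒ λ=+0.976741
r₁ = λ·B[:,0] = (+0.98256,+0.08691,+0.16440); r₂ = λ·B[:,1] = (-0.09328,+0.99514,+0.03146)
r₃ = r₁×r₂ = (-0.16086,-0.04624,+0.98589); SVD([r₁ r₂ r₃]) → R = UVᵀ:
  R  [+0.98256 -0.09328 -0.16086]
  R  [+0.08691 +0.99514 -0.04624]
  R  [+0.16440 +0.03146 +0.98589]
t = (-0.08674, +0.14489, +0.97674) m
tr R = 2.963594; θ = arccos((tr R − 1)/2) = 0.191095 rad = 10.949°
axis k = ((R−Rᵀ)₃₂, (R−Rᵀ)₁₃, (R−Rᵀ)₂₁) / (2 sinθ) = (+0.204548, -0.856240, +0.474355)
rvec = θ·k = (+0.039088, -0.163623, +0.090647)

rvec=(0.0391, -0.1636, 0.0906) tvec=(-0.0867, 0.1449, 0.9767)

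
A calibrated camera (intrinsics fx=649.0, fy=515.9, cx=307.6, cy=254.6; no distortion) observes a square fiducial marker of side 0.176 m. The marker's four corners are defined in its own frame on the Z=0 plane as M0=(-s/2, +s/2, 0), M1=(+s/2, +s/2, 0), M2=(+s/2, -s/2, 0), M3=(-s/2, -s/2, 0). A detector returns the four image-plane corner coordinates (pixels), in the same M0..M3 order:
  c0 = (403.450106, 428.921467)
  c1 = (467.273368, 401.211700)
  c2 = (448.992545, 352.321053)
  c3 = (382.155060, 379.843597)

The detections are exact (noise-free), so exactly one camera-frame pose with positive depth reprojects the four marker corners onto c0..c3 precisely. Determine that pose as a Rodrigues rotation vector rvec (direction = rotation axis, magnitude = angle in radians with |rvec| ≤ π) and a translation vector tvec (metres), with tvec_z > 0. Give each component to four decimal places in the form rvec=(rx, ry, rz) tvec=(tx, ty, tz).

rvec=(0.2882, -0.2829, -0.3759) tvec=(0.2723, 0.3941, 1.4918)

Intrinsics K: fx=649.0, fy=515.9, cx=307.6, cy=254.6
Marker side s = 0.176 m; corners in marker frame (Z=0):
  M0 = (-0.0880, +0.0880, 0)
  M1 = (+0.0880, +0.0880, 0)
  M2 = (+0.0880, -0.0880, 0)
  M3 = (-0.0880, -0.0880, 0)
Detected image corners:
  c0 = (403.450106, 428.921467) px
  c1 = (467.273368, 401.211700) px
  c2 = (448.992545, 352.321053) px
  c3 = (382.155060, 379.843597) px
Planar DLT: solve 8×8 A·h = b for H (H[2,2]=1):
  H  [+432.63246 +205.19959 +426.07402]
  H  [-100.37060 +363.57310 +390.86902]
  H  [+0.14479 +0.21829 +1.00000]
B = K⁻¹H; ‖b₁‖=0.670311, ‖b₂‖=0.670311; λ = 2/(‖b₁‖+‖b₂‖) = 1.491846, sign → tz>0 ⇒ λ=+1.491846
r₁ = λ·B[:,0] = (+0.89211,-0.39684,+0.21600); r₂ = λ·B[:,1] = (+0.31734,+0.89064,+0.32566)
r₃ = r₁×r₂ = (-0.32161,-0.22198,+0.92048); SVD([r₁ r₂ r₃]) → R = UVᵀ:
  R  [+0.89211 +0.31734 -0.32161]
  R  [-0.39684 +0.89064 -0.22198]
  R  [+0.21600 +0.32566 +0.92048]
t = (+0.27233, +0.39405, +1.49185) m
tr R = 2.703235; θ = arccos((tr R − 1)/2) = 0.551733 rad = 31.612°
axis k = ((R−Rᵀ)₃₂, (R−Rᵀ)₁₃, (R−Rᵀ)₂₁) / (2 sinθ) = (+0.522397, -0.512827, -0.681256)
rvec = θ·k = (+0.288224, -0.282943, -0.375872)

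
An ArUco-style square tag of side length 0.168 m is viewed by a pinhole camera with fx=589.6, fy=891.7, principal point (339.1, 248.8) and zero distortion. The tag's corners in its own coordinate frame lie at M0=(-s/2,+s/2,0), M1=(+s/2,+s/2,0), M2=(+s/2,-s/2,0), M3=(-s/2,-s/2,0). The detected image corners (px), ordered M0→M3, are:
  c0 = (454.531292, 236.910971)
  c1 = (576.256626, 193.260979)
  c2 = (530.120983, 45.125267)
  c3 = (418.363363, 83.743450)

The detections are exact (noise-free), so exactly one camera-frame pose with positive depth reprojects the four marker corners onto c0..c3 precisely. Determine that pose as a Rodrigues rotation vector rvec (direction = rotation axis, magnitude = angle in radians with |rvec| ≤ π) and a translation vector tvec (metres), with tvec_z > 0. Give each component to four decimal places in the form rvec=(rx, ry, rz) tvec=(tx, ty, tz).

Intrinsics K: fx=589.6, fy=891.7, cx=339.1, cy=248.8
Marker side s = 0.168 m; corners in marker frame (Z=0):
  M0 = (-0.0840, +0.0840, 0)
  M1 = (+0.0840, +0.0840, 0)
  M2 = (+0.0840, -0.0840, 0)
  M3 = (-0.0840, -0.0840, 0)
Detected image corners:
  c0 = (454.531292, 236.910971) px
  c1 = (576.256626, 193.260979) px
  c2 = (530.120983, 45.125267) px
  c3 = (418.363363, 83.743450) px
Planar DLT: solve 8×8 A·h = b for H (H[2,2]=1):
  H  [+720.67718 -15.94782 +494.17484]
  H  [-236.52724 +822.93809 +136.32761]
  H  [+0.05477 -0.52754 +1.00000]
B = K⁻¹H; ‖b₁‖=1.224638, ‖b₂‖=1.224638; λ = 2/(‖b₁‖+‖b₂‖) = 0.816568, sign → tz>0 ⇒ λ=+0.816568
r₁ = λ·B[:,0] = (+0.97238,-0.22908,+0.04472); r₂ = λ·B[:,1] = (+0.22566,+0.87379,-0.43077)
r₃ = r₁×r₂ = (+0.05960,+0.42897,+0.90135); SVD([r₁ r₂ r₃]) → R = UVᵀ:
  R  [+0.97238 +0.22566 +0.05960]
  R  [-0.22908 +0.87379 +0.42897]
  R  [+0.04472 -0.43077 +0.90135]
t = (+0.21477, -0.10300, +0.81657) m
tr R = 2.747525; θ = arccos((tr R − 1)/2) = 0.507911 rad = 29.101°
axis k = ((R−Rᵀ)₃₂, (R−Rᵀ)₁₃, (R−Rᵀ)₂₁) / (2 sinθ) = (-0.883860, +0.015292, -0.467501)
rvec = θ·k = (-0.448922, +0.007767, -0.237449)

rvec=(-0.4489, 0.0078, -0.2374) tvec=(0.2148, -0.1030, 0.8166)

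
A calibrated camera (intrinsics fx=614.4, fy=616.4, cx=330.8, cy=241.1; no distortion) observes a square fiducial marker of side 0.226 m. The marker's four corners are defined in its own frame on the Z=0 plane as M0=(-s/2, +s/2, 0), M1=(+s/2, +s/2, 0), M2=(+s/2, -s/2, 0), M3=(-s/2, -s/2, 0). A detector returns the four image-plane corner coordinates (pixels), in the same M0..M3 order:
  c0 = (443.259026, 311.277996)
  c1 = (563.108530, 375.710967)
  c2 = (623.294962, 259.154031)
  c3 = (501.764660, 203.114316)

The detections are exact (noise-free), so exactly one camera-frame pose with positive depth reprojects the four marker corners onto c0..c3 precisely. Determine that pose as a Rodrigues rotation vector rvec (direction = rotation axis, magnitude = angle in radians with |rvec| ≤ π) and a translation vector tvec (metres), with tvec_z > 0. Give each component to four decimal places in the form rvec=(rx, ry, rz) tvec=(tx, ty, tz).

Intrinsics K: fx=614.4, fy=616.4, cx=330.8, cy=241.1
Marker side s = 0.226 m; corners in marker frame (Z=0):
  M0 = (-0.1130, +0.1130, 0)
  M1 = (+0.1130, +0.1130, 0)
  M2 = (+0.1130, -0.1130, 0)
  M3 = (-0.1130, -0.1130, 0)
Detected image corners:
  c0 = (443.259026, 311.277996) px
  c1 = (563.108530, 375.710967) px
  c2 = (623.294962, 259.154031) px
  c3 = (501.764660, 203.114316) px
Planar DLT: solve 8×8 A·h = b for H (H[2,2]=1):
  H  [+380.74715 -305.02378 +531.16261]
  H  [+183.69941 +473.62212 +285.82817]
  H  [-0.28772 -0.07986 +1.00000]
B = K⁻¹H; ‖b₁‖=0.922697, ‖b₂‖=0.922697; λ = 2/(‖b₁‖+‖b₂‖) = 1.083779, sign → tz>0 ⇒ λ=+1.083779
r₁ = λ·B[:,0] = (+0.83951,+0.44495,-0.31182); r₂ = λ·B[:,1] = (-0.49145,+0.86659,-0.08655)
r₃ = r₁×r₂ = (+0.23171,+0.22590,+0.94619); SVD([r₁ r₂ r₃]) → R = UVᵀ:
  R  [+0.83951 -0.49145 +0.23171]
  R  [+0.44495 +0.86659 +0.22590]
  R  [-0.31182 -0.08655 +0.94619]
t = (+0.35343, +0.07864, +1.08378) m
tr R = 2.652296; θ = arccos((tr R − 1)/2) = 0.598559 rad = 34.295°
axis k = ((R−Rᵀ)₃₂, (R−Rᵀ)₁₃, (R−Rᵀ)₂₁) / (2 sinθ) = (-0.277262, +0.482327, +0.830955)
rvec = θ·k = (-0.165958, +0.288701, +0.497376)

rvec=(-0.1660, 0.2887, 0.4974) tvec=(0.3534, 0.0786, 1.0838)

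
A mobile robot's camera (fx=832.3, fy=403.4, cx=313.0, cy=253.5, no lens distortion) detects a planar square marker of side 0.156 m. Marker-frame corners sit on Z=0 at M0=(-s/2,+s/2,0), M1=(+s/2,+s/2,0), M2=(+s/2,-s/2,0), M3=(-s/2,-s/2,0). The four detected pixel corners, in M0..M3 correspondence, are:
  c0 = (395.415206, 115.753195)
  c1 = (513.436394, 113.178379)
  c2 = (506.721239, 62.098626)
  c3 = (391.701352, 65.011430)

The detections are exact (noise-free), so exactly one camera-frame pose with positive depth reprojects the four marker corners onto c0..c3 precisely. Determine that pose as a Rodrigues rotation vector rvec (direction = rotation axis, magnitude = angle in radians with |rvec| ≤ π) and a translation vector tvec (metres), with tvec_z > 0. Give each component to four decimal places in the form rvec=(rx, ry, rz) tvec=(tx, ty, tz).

Intrinsics K: fx=832.3, fy=403.4, cx=313.0, cy=253.5
Marker side s = 0.156 m; corners in marker frame (Z=0):
  M0 = (-0.0780, +0.0780, 0)
  M1 = (+0.0780, +0.0780, 0)
  M2 = (+0.0780, -0.0780, 0)
  M3 = (-0.0780, -0.0780, 0)
Detected image corners:
  c0 = (395.415206, 115.753195) px
  c1 = (513.436394, 113.178379) px
  c2 = (506.721239, 62.098626) px
  c3 = (391.701352, 65.011430) px
Planar DLT: solve 8×8 A·h = b for H (H[2,2]=1):
  H  [+723.61182 -40.17562 +451.55217]
  H  [-22.17132 +311.85434 +88.69263]
  H  [-0.05133 -0.16282 +1.00000]
B = K⁻¹H; ‖b₁‖=0.890487, ‖b₂‖=0.890487; λ = 2/(‖b₁‖+‖b₂‖) = 1.122981, sign → tz>0 ⇒ λ=+1.122981
r₁ = λ·B[:,0] = (+0.99801,-0.02550,-0.05764); r₂ = λ·B[:,1] = (+0.01455,+0.98304,-0.18284)
r₃ = r₁×r₂ = (+0.06133,+0.18164,+0.98145); SVD([r₁ r₂ r₃]) → R = UVᵀ:
  R  [+0.99801 +0.01455 +0.06133]
  R  [-0.02550 +0.98304 +0.18164]
  R  [-0.05764 -0.18284 +0.98145]
t = (+0.18694, -0.45879, +1.12298) m
tr R = 2.962498; θ = arccos((tr R − 1)/2) = 0.193958 rad = 11.113°
axis k = ((R−Rᵀ)₃₂, (R−Rᵀ)₁₃, (R−Rᵀ)₂₁) / (2 sinθ) = (-0.945492, +0.308627, -0.103891)
rvec = θ·k = (-0.183386, +0.059861, -0.020151)

rvec=(-0.1834, 0.0599, -0.0202) tvec=(0.1869, -0.4588, 1.1230)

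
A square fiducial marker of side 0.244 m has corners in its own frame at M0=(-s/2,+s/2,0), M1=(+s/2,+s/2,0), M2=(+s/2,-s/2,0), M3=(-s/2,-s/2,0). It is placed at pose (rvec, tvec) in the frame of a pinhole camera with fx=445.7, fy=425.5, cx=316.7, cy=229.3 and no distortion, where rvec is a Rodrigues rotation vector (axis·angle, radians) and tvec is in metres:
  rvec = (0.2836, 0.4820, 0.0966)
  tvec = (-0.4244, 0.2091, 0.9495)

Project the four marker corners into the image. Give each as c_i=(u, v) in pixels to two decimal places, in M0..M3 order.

c0=(87.18, 354.80) c1=(163.60, 387.01) c2=(154.10, 284.58) c3=(73.14, 261.45)

Intrinsics K: fx=445.7, fy=425.5, cx=316.7, cy=229.3
Marker side s = 0.244 m; corners in marker frame (Z=0):
  M0 = (-0.1220, +0.1220, 0)
  M1 = (+0.1220, +0.1220, 0)
  M2 = (+0.1220, -0.1220, 0)
  M3 = (-0.1220, -0.1220, 0)
rvec = (0.2836, 0.4820, 0.0966), |rvec| = θ = 0.56752 rad = 32.517°
Rodrigues: sinθ=0.53755, 1−cosθ=0.15677; R = I + sinθ·[k]× + (1−cosθ)·[k]×²:
    [+0.88238 -0.02496 +0.46987]
    [+0.15803 +0.95631 -0.24596]
    [-0.44321 +0.29128 +0.84778]
t = (-0.4244, 0.2091, 0.9495) m
M0: Pc = R·M0+t = (-0.53510, +0.30649, +1.03911); u = 445.7·(-0.53510)/1.03911 + 316.7 = 87.1835, v = 425.5·(+0.30649)/1.03911 + 229.3 = 354.8035
M1: Pc = R·M1+t = (-0.31980, +0.34505, +0.93097); u = 445.7·(-0.31980)/0.93097 + 316.7 = 163.5979, v = 425.5·(+0.34505)/0.93097 + 229.3 = 387.0058
M2: Pc = R·M2+t = (-0.31370, +0.11171, +0.85989); u = 445.7·(-0.31370)/0.85989 + 316.7 = 154.1008, v = 425.5·(+0.11171)/0.85989 + 229.3 = 284.5772
M3: Pc = R·M3+t = (-0.52900, +0.07315, +0.96803); u = 445.7·(-0.52900)/0.96803 + 316.7 = 73.1370, v = 425.5·(+0.07315)/0.96803 + 229.3 = 261.4533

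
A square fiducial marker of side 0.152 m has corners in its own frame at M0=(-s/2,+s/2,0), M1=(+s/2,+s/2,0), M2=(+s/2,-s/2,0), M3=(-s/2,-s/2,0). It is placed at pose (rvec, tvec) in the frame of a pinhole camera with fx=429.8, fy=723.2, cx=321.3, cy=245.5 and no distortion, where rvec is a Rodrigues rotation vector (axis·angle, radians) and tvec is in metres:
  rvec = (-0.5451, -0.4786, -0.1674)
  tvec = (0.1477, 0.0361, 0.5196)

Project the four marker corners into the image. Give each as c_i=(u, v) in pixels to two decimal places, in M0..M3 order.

Intrinsics K: fx=429.8, fy=723.2, cx=321.3, cy=245.5
Marker side s = 0.152 m; corners in marker frame (Z=0):
  M0 = (-0.0760, +0.0760, 0)
  M1 = (+0.0760, +0.0760, 0)
  M2 = (+0.0760, -0.0760, 0)
  M3 = (-0.0760, -0.0760, 0)
rvec = (-0.5451, -0.4786, -0.1674), |rvec| = θ = 0.74446 rad = 42.654°
Rodrigues: sinθ=0.67757, 1−cosθ=0.26454; R = I + sinθ·[k]× + (1−cosθ)·[k]×²:
    [+0.87729 +0.27689 -0.39204]
    [-0.02783 +0.84479 +0.53437]
    [+0.47916 -0.45788 +0.74883]
t = (0.1477, 0.0361, 0.5196) m
M0: Pc = R·M0+t = (+0.10207, +0.10242, +0.44838); u = 429.8·(+0.10207)/0.44838 + 321.3 = 419.1390, v = 723.2·(+0.10242)/0.44838 + 245.5 = 410.6924
M1: Pc = R·M1+t = (+0.23542, +0.09819, +0.52122); u = 429.8·(+0.23542)/0.52122 + 321.3 = 515.4273, v = 723.2·(+0.09819)/0.52122 + 245.5 = 381.7395
M2: Pc = R·M2+t = (+0.19333, -0.03022, +0.59082); u = 429.8·(+0.19333)/0.59082 + 321.3 = 461.9419, v = 723.2·(-0.03022)/0.59082 + 245.5 = 208.5092
M3: Pc = R·M3+t = (+0.05998, -0.02599, +0.51798); u = 429.8·(+0.05998)/0.51798 + 321.3 = 371.0710, v = 723.2·(-0.02599)/0.51798 + 245.5 = 209.2145

c0=(419.14, 410.69) c1=(515.43, 381.74) c2=(461.94, 208.51) c3=(371.07, 209.21)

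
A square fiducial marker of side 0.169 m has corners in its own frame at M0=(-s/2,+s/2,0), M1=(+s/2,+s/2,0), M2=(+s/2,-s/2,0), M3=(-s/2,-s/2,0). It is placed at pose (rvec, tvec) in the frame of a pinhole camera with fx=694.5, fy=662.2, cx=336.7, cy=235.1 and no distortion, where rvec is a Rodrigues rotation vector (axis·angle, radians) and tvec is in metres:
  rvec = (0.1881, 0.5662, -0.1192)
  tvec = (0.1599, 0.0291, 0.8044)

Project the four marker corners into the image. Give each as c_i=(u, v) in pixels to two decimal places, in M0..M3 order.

c0=(419.59, 324.68) c1=(557.04, 326.58) c2=(538.49, 183.23) c3=(399.09, 196.96)

Intrinsics K: fx=694.5, fy=662.2, cx=336.7, cy=235.1
Marker side s = 0.169 m; corners in marker frame (Z=0):
  M0 = (-0.0845, +0.0845, 0)
  M1 = (+0.0845, +0.0845, 0)
  M2 = (+0.0845, -0.0845, 0)
  M3 = (-0.0845, -0.0845, 0)
rvec = (0.1881, 0.5662, -0.1192), |rvec| = θ = 0.60842 rad = 34.860°
Rodrigues: sinθ=0.57157, 1−cosθ=0.17945; R = I + sinθ·[k]× + (1−cosθ)·[k]×²:
    [+0.83770 +0.16361 +0.52104]
    [-0.06035 +0.97596 -0.20943]
    [-0.54278 +0.14399 +0.82744]
t = (0.1599, 0.0291, 0.8044) m
M0: Pc = R·M0+t = (+0.10294, +0.11667, +0.86243); u = 694.5·(+0.10294)/0.86243 + 336.7 = 419.5948, v = 662.2·(+0.11667)/0.86243 + 235.1 = 324.6814
M1: Pc = R·M1+t = (+0.24451, +0.10647, +0.77070); u = 694.5·(+0.24451)/0.77070 + 336.7 = 557.0353, v = 662.2·(+0.10647)/0.77070 + 235.1 = 326.5798
M2: Pc = R·M2+t = (+0.21686, -0.05847, +0.74637); u = 694.5·(+0.21686)/0.74637 + 336.7 = 538.4905, v = 662.2·(-0.05847)/0.74637 + 235.1 = 183.2251
M3: Pc = R·M3+t = (+0.07529, -0.04827, +0.83810); u = 694.5·(+0.07529)/0.83810 + 336.7 = 399.0891, v = 662.2·(-0.04827)/0.83810 + 235.1 = 196.9617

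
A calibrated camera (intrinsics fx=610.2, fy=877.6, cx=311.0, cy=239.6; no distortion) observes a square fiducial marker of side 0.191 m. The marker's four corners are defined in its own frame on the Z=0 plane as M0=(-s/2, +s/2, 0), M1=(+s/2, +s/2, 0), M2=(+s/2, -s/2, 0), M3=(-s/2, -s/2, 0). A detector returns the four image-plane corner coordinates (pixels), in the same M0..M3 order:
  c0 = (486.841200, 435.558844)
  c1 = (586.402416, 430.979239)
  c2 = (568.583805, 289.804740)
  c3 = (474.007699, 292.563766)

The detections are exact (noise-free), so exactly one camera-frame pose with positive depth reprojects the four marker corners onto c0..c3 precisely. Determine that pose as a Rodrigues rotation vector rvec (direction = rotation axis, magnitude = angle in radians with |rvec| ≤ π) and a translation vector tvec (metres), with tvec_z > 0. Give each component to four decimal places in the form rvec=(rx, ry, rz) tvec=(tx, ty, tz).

rvec=(-0.3325, -0.0668, -0.0271) tvec=(0.4175, 0.1607, 1.1684)

Intrinsics K: fx=610.2, fy=877.6, cx=311.0, cy=239.6
Marker side s = 0.191 m; corners in marker frame (Z=0):
  M0 = (-0.0955, +0.0955, 0)
  M1 = (+0.0955, +0.0955, 0)
  M2 = (+0.0955, -0.0955, 0)
  M3 = (-0.0955, -0.0955, 0)
Detected image corners:
  c0 = (486.841200, 435.558844) px
  c1 = (586.402416, 430.979239) px
  c2 = (568.583805, 289.804740) px
  c3 = (474.007699, 292.563766) px
Planar DLT: solve 8×8 A·h = b for H (H[2,2]=1):
  H  [+539.54926 -66.91435 +529.03271]
  H  [+2.61205 +643.05017 +360.32774]
  H  [+0.05990 -0.27834 +1.00000]
B = K⁻¹H; ‖b₁‖=0.855892, ‖b₂‖=0.855892; λ = 2/(‖b₁‖+‖b₂‖) = 1.168371, sign → tz>0 ⇒ λ=+1.168371
r₁ = λ·B[:,0] = (+0.99743,-0.01563,+0.06998); r₂ = λ·B[:,1] = (+0.03762,+0.94490,-0.32520)
r₃ = r₁×r₂ = (-0.06104,+0.32700,+0.94305); SVD([r₁ r₂ r₃]) → R = UVᵀ:
  R  [+0.99743 +0.03762 -0.06104]
  R  [-0.01563 +0.94490 +0.32700]
  R  [+0.06998 -0.32520 +0.94305]
t = (+0.41747, +0.16073, +1.16837) m
tr R = 2.885372; θ = arccos((tr R − 1)/2) = 0.340206 rad = 19.492°
axis k = ((R−Rᵀ)₃₂, (R−Rᵀ)₁₃, (R−Rᵀ)₂₁) / (2 sinθ) = (-0.977285, -0.196334, -0.079795)
rvec = θ·k = (-0.332478, -0.066794, -0.027147)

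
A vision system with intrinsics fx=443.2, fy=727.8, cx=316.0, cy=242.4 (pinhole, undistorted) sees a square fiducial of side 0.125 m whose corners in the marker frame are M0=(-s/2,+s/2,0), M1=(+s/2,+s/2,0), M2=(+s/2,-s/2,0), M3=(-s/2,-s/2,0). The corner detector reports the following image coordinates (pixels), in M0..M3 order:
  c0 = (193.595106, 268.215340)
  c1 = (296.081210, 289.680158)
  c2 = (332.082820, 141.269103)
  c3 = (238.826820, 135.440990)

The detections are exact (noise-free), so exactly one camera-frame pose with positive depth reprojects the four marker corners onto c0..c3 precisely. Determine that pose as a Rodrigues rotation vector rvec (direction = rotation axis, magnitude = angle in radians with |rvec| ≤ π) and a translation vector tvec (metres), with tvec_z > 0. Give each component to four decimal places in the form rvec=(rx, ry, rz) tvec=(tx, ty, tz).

rvec=(-0.6303, 0.3567, 0.2167) tvec=(-0.0580, -0.0264, 0.4954)

Intrinsics K: fx=443.2, fy=727.8, cx=316.0, cy=242.4
Marker side s = 0.125 m; corners in marker frame (Z=0):
  M0 = (-0.0625, +0.0625, 0)
  M1 = (+0.0625, +0.0625, 0)
  M2 = (+0.0625, -0.0625, 0)
  M3 = (-0.0625, -0.0625, 0)
Detected image corners:
  c0 = (193.595106, 268.215340) px
  c1 = (296.081210, 289.680158) px
  c2 = (332.082820, 141.269103) px
  c3 = (238.826820, 135.440990) px
Planar DLT: solve 8×8 A·h = b for H (H[2,2]=1):
  H  [+572.35971 -613.15828 +264.11694]
  H  [-58.82354 +896.28603 +203.57075]
  H  [-0.78491 -1.08021 +1.00000]
B = K⁻¹H; ‖b₁‖=2.018696, ‖b₂‖=2.018696; λ = 2/(‖b₁‖+‖b₂‖) = 0.495369, sign → tz>0 ⇒ λ=+0.495369
r₁ = λ·B[:,0] = (+0.91696,+0.08946,-0.38882); r₂ = λ·B[:,1] = (-0.30381,+0.78827,-0.53510)
r₃ = r₁×r₂ = (+0.25862,+0.60879,+0.74999); SVD([r₁ r₂ r₃]) → R = UVᵀ:
  R  [+0.91696 -0.30381 +0.25862]
  R  [+0.08946 +0.78827 +0.60879]
  R  [-0.38882 -0.53510 +0.74999]
t = (-0.05799, -0.02643, +0.49537) m
tr R = 2.455217; θ = arccos((tr R − 1)/2) = 0.755967 rad = 43.314°
axis k = ((R−Rᵀ)₃₂, (R−Rᵀ)₁₃, (R−Rᵀ)₂₁) / (2 sinθ) = (-0.833753, +0.471903, +0.286643)
rvec = θ·k = (-0.630290, +0.356743, +0.216692)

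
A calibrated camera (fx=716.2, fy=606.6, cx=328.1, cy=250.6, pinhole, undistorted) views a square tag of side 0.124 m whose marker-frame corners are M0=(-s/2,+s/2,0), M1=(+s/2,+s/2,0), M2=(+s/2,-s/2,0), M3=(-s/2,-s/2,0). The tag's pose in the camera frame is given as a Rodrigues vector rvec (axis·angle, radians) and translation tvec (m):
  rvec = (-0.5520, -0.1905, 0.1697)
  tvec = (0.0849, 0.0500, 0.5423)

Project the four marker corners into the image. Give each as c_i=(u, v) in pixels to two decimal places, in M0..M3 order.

c0=(354.03, 358.30) c1=(519.41, 385.44) c2=(514.19, 262.10) c3=(367.98, 234.53)

Intrinsics K: fx=716.2, fy=606.6, cx=328.1, cy=250.6
Marker side s = 0.124 m; corners in marker frame (Z=0):
  M0 = (-0.0620, +0.0620, 0)
  M1 = (+0.0620, +0.0620, 0)
  M2 = (+0.0620, -0.0620, 0)
  M3 = (-0.0620, -0.0620, 0)
rvec = (-0.5520, -0.1905, 0.1697), |rvec| = θ = 0.60811 rad = 34.842°
Rodrigues: sinθ=0.57131, 1−cosθ=0.17927; R = I + sinθ·[k]× + (1−cosθ)·[k]×²:
    [+0.96845 -0.10846 -0.22439]
    [+0.21041 +0.83832 +0.50293]
    [+0.13356 -0.53427 +0.83469]
t = (0.0849, 0.0500, 0.5423) m
M0: Pc = R·M0+t = (+0.01813, +0.08893, +0.50089); u = 716.2·(+0.01813)/0.50089 + 328.1 = 354.0261, v = 606.6·(+0.08893)/0.50089 + 250.6 = 358.2981
M1: Pc = R·M1+t = (+0.13822, +0.11502, +0.51746); u = 716.2·(+0.13822)/0.51746 + 328.1 = 519.4067, v = 606.6·(+0.11502)/0.51746 + 250.6 = 385.4368
M2: Pc = R·M2+t = (+0.15167, +0.01107, +0.58371); u = 716.2·(+0.15167)/0.58371 + 328.1 = 514.1947, v = 606.6·(+0.01107)/0.58371 + 250.6 = 262.1035
M3: Pc = R·M3+t = (+0.03158, -0.01502, +0.56714); u = 716.2·(+0.03158)/0.56714 + 328.1 = 367.9805, v = 606.6·(-0.01502)/0.56714 + 250.6 = 234.5334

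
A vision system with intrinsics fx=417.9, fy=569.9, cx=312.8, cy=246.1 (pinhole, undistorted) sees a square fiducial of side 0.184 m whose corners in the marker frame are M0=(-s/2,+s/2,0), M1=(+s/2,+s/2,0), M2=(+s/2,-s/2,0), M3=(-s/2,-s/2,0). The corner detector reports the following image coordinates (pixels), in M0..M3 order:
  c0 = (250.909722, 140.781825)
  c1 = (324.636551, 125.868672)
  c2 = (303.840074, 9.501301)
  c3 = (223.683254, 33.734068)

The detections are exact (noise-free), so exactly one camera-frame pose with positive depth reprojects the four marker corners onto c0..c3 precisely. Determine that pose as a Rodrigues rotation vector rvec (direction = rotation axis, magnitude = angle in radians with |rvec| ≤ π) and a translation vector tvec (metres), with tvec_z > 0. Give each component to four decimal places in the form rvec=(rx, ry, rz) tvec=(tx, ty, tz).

Intrinsics K: fx=417.9, fy=569.9, cx=312.8, cy=246.1
Marker side s = 0.184 m; corners in marker frame (Z=0):
  M0 = (-0.0920, +0.0920, 0)
  M1 = (+0.0920, +0.0920, 0)
  M2 = (+0.0920, -0.0920, 0)
  M3 = (-0.0920, -0.0920, 0)
Detected image corners:
  c0 = (250.909722, 140.781825) px
  c1 = (324.636551, 125.868672) px
  c2 = (303.840074, 9.501301) px
  c3 = (223.683254, 33.734068) px
Planar DLT: solve 8×8 A·h = b for H (H[2,2]=1):
  H  [+319.50704 +286.81980 +275.13670]
  H  [-132.51901 +650.03621 +80.69284]
  H  [-0.35446 +0.56480 +1.00000]
B = K⁻¹H; ‖b₁‖=1.092051, ‖b₂‖=1.092051; λ = 2/(‖b₁‖+‖b₂‖) = 0.915708, sign → tz>0 ⇒ λ=+0.915708
r₁ = λ·B[:,0] = (+0.94306,-0.07277,-0.32458); r₂ = λ·B[:,1] = (+0.24136,+0.82113,+0.51719)
r₃ = r₁×r₂ = (+0.22889,-0.56608,+0.79194); SVD([r₁ r₂ r₃]) → R = UVᵀ:
  R  [+0.94306 +0.24136 +0.22889]
  R  [-0.07277 +0.82113 -0.56608]
  R  [-0.32458 +0.51719 +0.79194]
t = (-0.08253, -0.26577, +0.91571) m
tr R = 2.556124; θ = arccos((tr R − 1)/2) = 0.679221 rad = 38.917°
axis k = ((R−Rᵀ)₃₂, (R−Rᵀ)₁₃, (R−Rᵀ)₂₁) / (2 sinθ) = (+0.862220, +0.440524, -0.250031)
rvec = θ·k = (+0.585638, +0.299213, -0.169826)

rvec=(0.5856, 0.2992, -0.1698) tvec=(-0.0825, -0.2658, 0.9157)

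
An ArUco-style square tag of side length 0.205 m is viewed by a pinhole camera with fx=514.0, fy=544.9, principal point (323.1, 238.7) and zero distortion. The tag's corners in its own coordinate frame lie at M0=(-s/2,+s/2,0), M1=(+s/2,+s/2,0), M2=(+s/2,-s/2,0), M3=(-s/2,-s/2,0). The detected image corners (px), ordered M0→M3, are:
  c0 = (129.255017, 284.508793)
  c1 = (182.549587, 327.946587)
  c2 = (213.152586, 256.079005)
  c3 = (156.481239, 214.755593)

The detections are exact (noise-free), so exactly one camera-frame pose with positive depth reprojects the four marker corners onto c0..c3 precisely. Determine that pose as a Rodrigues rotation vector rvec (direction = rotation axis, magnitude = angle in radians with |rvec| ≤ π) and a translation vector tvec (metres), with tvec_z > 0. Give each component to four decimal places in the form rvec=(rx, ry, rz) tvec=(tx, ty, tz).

rvec=(0.1434, 0.3961, 0.5004) tvec=(-0.4038, 0.0798, 1.3505)

Intrinsics K: fx=514.0, fy=544.9, cx=323.1, cy=238.7
Marker side s = 0.205 m; corners in marker frame (Z=0):
  M0 = (-0.1025, +0.1025, 0)
  M1 = (+0.1025, +0.1025, 0)
  M2 = (+0.1025, -0.1025, 0)
  M3 = (-0.1025, -0.1025, 0)
Detected image corners:
  c0 = (129.255017, 284.508793) px
  c1 = (182.549587, 327.946587) px
  c2 = (213.152586, 256.079005) px
  c3 = (156.481239, 214.755593) px
Planar DLT: solve 8×8 A·h = b for H (H[2,2]=1):
  H  [+225.95910 -111.94450 +169.41179]
  H  [+139.88592 +391.21855 +270.90115]
  H  [-0.24717 +0.16960 +1.00000]
B = K⁻¹H; ‖b₁‖=0.740480, ‖b₂‖=0.740480; λ = 2/(‖b₁‖+‖b₂‖) = 1.350476, sign → tz>0 ⇒ λ=+1.350476
r₁ = λ·B[:,0] = (+0.80350,+0.49291,-0.33379); r₂ = λ·B[:,1] = (-0.43810,+0.86926,+0.22905)
r₃ = r₁×r₂ = (+0.40305,-0.03781,+0.91440); SVD([r₁ r₂ r₃]) → R = UVᵀ:
  R  [+0.80350 -0.43810 +0.40305]
  R  [+0.49291 +0.86926 -0.03781]
  R  [-0.33379 +0.22905 +0.91440]
t = (-0.40380, +0.07981, +1.35048) m
tr R = 2.587156; θ = arccos((tr R − 1)/2) = 0.654130 rad = 37.479°
axis k = ((R−Rᵀ)₃₂, (R−Rᵀ)₁₃, (R−Rᵀ)₂₁) / (2 sinθ) = (+0.219281, +0.605491, +0.765047)
rvec = θ·k = (+0.143438, +0.396070, +0.500440)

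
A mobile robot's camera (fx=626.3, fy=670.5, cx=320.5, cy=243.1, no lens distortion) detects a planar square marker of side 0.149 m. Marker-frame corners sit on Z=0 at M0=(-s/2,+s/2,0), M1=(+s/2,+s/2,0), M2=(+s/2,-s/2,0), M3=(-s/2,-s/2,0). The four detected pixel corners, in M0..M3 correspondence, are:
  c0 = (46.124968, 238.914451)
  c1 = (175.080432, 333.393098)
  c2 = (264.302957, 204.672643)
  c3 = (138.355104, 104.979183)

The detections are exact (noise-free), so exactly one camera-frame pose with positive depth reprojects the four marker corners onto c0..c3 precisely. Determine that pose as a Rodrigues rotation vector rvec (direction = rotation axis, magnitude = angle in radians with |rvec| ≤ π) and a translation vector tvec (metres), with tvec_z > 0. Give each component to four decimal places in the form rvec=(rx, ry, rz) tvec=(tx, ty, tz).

rvec=(0.0614, -0.1448, 0.6375) tvec=(-0.1594, -0.0197, 0.6108)

Intrinsics K: fx=626.3, fy=670.5, cx=320.5, cy=243.1
Marker side s = 0.149 m; corners in marker frame (Z=0):
  M0 = (-0.0745, +0.0745, 0)
  M1 = (+0.0745, +0.0745, 0)
  M2 = (+0.0745, -0.0745, 0)
  M3 = (-0.0745, -0.0745, 0)
Detected image corners:
  c0 = (46.124968, 238.914451) px
  c1 = (175.080432, 333.393098) px
  c2 = (264.302957, 204.672643) px
  c3 = (138.355104, 104.979183) px
Planar DLT: solve 8×8 A·h = b for H (H[2,2]=1):
  H  [+894.59356 -605.51090 +157.08967]
  H  [+706.97173 +885.59362 +221.49917]
  H  [+0.25132 +0.02053 +1.00000]
B = K⁻¹H; ‖b₁‖=1.637210, ‖b₂‖=1.637210; λ = 2/(‖b₁‖+‖b₂‖) = 0.610795, sign → tz>0 ⇒ λ=+0.610795
r₁ = λ·B[:,0] = (+0.79389,+0.58836,+0.15351); r₂ = λ·B[:,1] = (-0.59694,+0.80219,+0.01254)
r₃ = r₁×r₂ = (-0.11576,-0.10159,+0.98807); SVD([r₁ r₂ r₃]) → R = UVᵀ:
  R  [+0.79389 -0.59694 -0.11576]
  R  [+0.58836 +0.80219 -0.10159]
  R  [+0.15351 +0.01254 +0.98807]
t = (-0.15936, -0.01968, +0.61080) m
tr R = 2.584150; θ = arccos((tr R − 1)/2) = 0.656596 rad = 37.620°
axis k = ((R−Rᵀ)₃₂, (R−Rᵀ)₁₃, (R−Rᵀ)₂₁) / (2 sinθ) = (+0.093482, -0.220561, +0.970883)
rvec = θ·k = (+0.061380, -0.144820, +0.637478)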